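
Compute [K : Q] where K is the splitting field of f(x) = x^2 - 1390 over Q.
[K : Q] = 2

f(x) = x^2 - 1390 factors as (x - √1390)(x + √1390). The splitting field is K = Q(√1390). Since 1390 is squarefree and > 1, it is not a perfect square, so x^2 - 1390 is irreducible over Q and [Q(√1390) : Q] = 2. Hence [K : Q] = 2.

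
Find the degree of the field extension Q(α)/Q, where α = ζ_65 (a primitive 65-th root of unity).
[Q(α):Q] = 48

The minimal polynomial of ζ_65 over Q is the 65-th cyclotomic polynomial Φ_65(x), which is irreducible over Q and has degree φ(65) = 48. Hence [Q(α):Q] = φ(65) = 48.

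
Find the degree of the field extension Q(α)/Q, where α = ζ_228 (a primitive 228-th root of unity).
[Q(α):Q] = 72

The minimal polynomial of ζ_228 over Q is the 228-th cyclotomic polynomial Φ_228(x), which is irreducible over Q and has degree φ(228) = 72. Hence [Q(α):Q] = φ(228) = 72.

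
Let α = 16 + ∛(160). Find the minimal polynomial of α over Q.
m_α(x) = x^3 - 48x^2 + 768x - 4256

Set β = α - 16 = ∛(160), so β^3 = 160. Then (α - 16)^3 - 160 = 0, i.e. α is a root of g(x) = (x - 16)^3 - 160 = x^3 - 48x^2 + 768x - 4256. Since g(x) = h(x - 16) where h(x) = x^3 - 160, and h is irreducible over Q (because 160 is not a perfect cube, so h has no rational root, and a monic cubic with no rational root is irreducible), g is also irreducible (irreducibility is preserved under the substitution x → x - 16). Hence m_α(x) = x^3 - 48x^2 + 768x - 4256.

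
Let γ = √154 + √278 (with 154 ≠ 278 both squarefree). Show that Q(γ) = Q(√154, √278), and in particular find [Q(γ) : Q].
[Q(γ) : Q] = 4 (equivalently, Q(γ) = Q(√154, √278))

Obviously Q(γ) ⊆ Q(√154, √278), and [Q(√154, √278):Q] = 4 (since 154, 278 are distinct squarefree integers > 1 with 42812 not a perfect square). To show equality we compute the minimal polynomial of γ. From γ = √154 + √278: γ^2 = 154 + 2√(42812) + 278 = 432 + 2√(42812), so γ^2 - 432 = 2√(42812); squaring, (γ^2 - 432)^2 = 4·42812, i.e. γ^4 - 864γ^2 + 186624 - 171248 = 0, i.e. γ^4 - 864γ^2 + 15376 = 0. So γ is a root of x^4 - 864x^2 + 15376. This polynomial is irreducible over Q: it has no rational root (each ±√154 ± √278 is irrational), and any factorization into two quadratics over Q would force √(42812) ∈ Q (pairing opposite roots) or √154, √278 ∈ Q (other pairings), all impossible. Hence [Q(γ):Q] = 4 = [Q(√154, √278):Q], so Q(γ) = Q(√154, √278).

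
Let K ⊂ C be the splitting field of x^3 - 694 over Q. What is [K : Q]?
[K : Q] = 6

The roots of x^3 - 694 are ∛694, ω∛694, ω^2∛694 where ω = e^(2πi/3) is a primitive cube root of unity, so K = Q(∛694, ω). Now [Q(∛694):Q] = 3 (since 694 is not a perfect cube, x^3 - 694 is irreducible) and [Q(ω):Q] = 2. Both 2 and 3 divide [K:Q], and [K:Q] ≤ 3·2 = 6, so [K:Q] = 6. (Equivalently: Q(∛694) ⊂ R but ω ∉ R, so [K : Q(∛694)] = 2.)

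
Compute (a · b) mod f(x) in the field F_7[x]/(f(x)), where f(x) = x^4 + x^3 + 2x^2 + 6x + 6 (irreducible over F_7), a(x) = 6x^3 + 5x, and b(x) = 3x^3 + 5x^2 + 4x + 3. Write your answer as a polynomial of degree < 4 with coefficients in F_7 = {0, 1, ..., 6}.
a · b ≡ 4x^3 + 5x^2 + 4x + 5 (mod f(x))

Multiply in F_7[x]: a(x)·b(x) = (6x^3 + 5x)·(3x^3 + 5x^2 + 4x + 3) = 4x^6 + 2x^5 + 4x^4 + x^3 + 6x^2 + x. This has degree ≥ 4, so divide by f(x) over F_7: 4x^6 + 2x^5 + 4x^4 + x^3 + 6x^2 + x = (4x^2 + 5x + 5)·(x^4 + x^3 + 2x^2 + 6x + 6) + (4x^3 + 5x^2 + 4x + 5). Hence a·b ≡ 4x^3 + 5x^2 + 4x + 5 (mod f). (F_7[x]/(f) is a field with 7^4 = 2401 elements since f is irreducible of degree 4.)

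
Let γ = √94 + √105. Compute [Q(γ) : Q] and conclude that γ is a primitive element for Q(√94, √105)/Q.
[Q(γ) : Q] = 4 (equivalently, Q(γ) = Q(√94, √105))

Obviously Q(γ) ⊆ Q(√94, √105), and [Q(√94, √105):Q] = 4 (since 94, 105 are distinct squarefree integers > 1 with 9870 not a perfect square). To show equality we compute the minimal polynomial of γ. From γ = √94 + √105: γ^2 = 94 + 2√(9870) + 105 = 199 + 2√(9870), so γ^2 - 199 = 2√(9870); squaring, (γ^2 - 199)^2 = 4·9870, i.e. γ^4 - 398γ^2 + 39601 - 39480 = 0, i.e. γ^4 - 398γ^2 + 121 = 0. So γ is a root of x^4 - 398x^2 + 121. This polynomial is irreducible over Q: it has no rational root (each ±√94 ± √105 is irrational), and any factorization into two quadratics over Q would force √(9870) ∈ Q (pairing opposite roots) or √94, √105 ∈ Q (other pairings), all impossible. Hence [Q(γ):Q] = 4 = [Q(√94, √105):Q], so Q(γ) = Q(√94, √105).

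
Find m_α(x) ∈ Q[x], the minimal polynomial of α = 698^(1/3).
m_α(x) = x^3 - 698

α satisfies α^3 = 698, so x^3 - 698 annihilates α. By the rational root test, a rational root p/q (in lowest terms) of x^3 - 698 would satisfy p^3 = 698 q^3, forcing q = 1 and p^3 = 698; but 698 is not a perfect cube, contradiction. A monic cubic over Q with no rational root is irreducible (any nontrivial factorization would include a linear factor). Hence x^3 - 698 is the minimal polynomial of α, and in particular [Q(α):Q] = 3.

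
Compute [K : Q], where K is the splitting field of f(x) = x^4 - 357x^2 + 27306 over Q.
[K : Q] = 4

Solving the quadratic in x^2: x^2 = (357 ± √(357^2 - 4·27306))/2 = (357 ± √18225)/2 = (357 ± 135)/2, giving x^2 = 111 or x^2 = 246. So f(x) = (x^2 - 111)(x^2 - 246) and the roots of f are ±√111, ±√246. Hence the splitting field is K = Q(√111, √246). Since 111 and 246 are distinct squarefree integers > 1, their product 27306 is not a perfect square, so √246 ∉ Q(√111). By the tower law [K:Q] = [Q(√111,√246):Q(√111)] · [Q(√111):Q] = 2 · 2 = 4.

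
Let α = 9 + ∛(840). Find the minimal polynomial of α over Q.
m_α(x) = x^3 - 27x^2 + 243x - 1569

Set β = α - 9 = ∛(840), so β^3 = 840. Then (α - 9)^3 - 840 = 0, i.e. α is a root of g(x) = (x - 9)^3 - 840 = x^3 - 27x^2 + 243x - 1569. Since g(x) = h(x - 9) where h(x) = x^3 - 840, and h is irreducible over Q (because 840 is not a perfect cube, so h has no rational root, and a monic cubic with no rational root is irreducible), g is also irreducible (irreducibility is preserved under the substitution x → x - 9). Hence m_α(x) = x^3 - 27x^2 + 243x - 1569.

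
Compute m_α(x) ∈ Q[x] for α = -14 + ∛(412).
m_α(x) = x^3 + 42x^2 + 588x + 2332

Set β = α + 14 = ∛(412), so β^3 = 412. Then (α + 14)^3 - 412 = 0, i.e. α is a root of g(x) = (x + 14)^3 - 412 = x^3 + 42x^2 + 588x + 2332. Since g(x) = h(x + 14) where h(x) = x^3 - 412, and h is irreducible over Q (because 412 is not a perfect cube, so h has no rational root, and a monic cubic with no rational root is irreducible), g is also irreducible (irreducibility is preserved under the substitution x → x + 14). Hence m_α(x) = x^3 + 42x^2 + 588x + 2332.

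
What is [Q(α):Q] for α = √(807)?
[Q(α):Q] = 2

[Q(α):Q] equals the degree of the minimal polynomial of α. Here α^2 = 807 and x^2 - 807 is irreducible (d = 807 is squarefree, ≠ 1, hence not a square), so deg(m_α) = 2. Thus [Q(α):Q] = 2.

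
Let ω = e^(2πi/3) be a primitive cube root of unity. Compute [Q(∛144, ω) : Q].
[Q(∛144, ω) : Q] = 6

[Q(∛144):Q] = 3 (min poly x^3 - 144, irreducible since 144 is not a perfect cube). [Q(ω):Q] = 2 (min poly x^2 + x + 1). Since Q(∛144) ⊂ R and ω ∉ R, we have ω ∉ Q(∛144), so x^2 + x + 1 remains irreducible over Q(∛144) and [Q(∛144, ω) : Q(∛144)] = 2. By the tower law, [Q(∛144, ω) : Q] = 3 · 2 = 6. (In fact Q(∛144, ω) is the splitting field of x^3 - 144 over Q.)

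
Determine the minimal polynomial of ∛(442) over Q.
m_α(x) = x^3 - 442

α satisfies α^3 = 442, so x^3 - 442 annihilates α. By the rational root test, a rational root p/q (in lowest terms) of x^3 - 442 would satisfy p^3 = 442 q^3, forcing q = 1 and p^3 = 442; but 442 is not a perfect cube, contradiction. A monic cubic over Q with no rational root is irreducible (any nontrivial factorization would include a linear factor). Hence x^3 - 442 is the minimal polynomial of α, and in particular [Q(α):Q] = 3.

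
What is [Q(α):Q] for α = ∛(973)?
[Q(α):Q] = 3

The minimal polynomial of α is x^3 - 973, irreducible over Q since 973 is not a perfect cube (so x^3 - 973 has no rational root). Hence [Q(α):Q] = deg(m_α) = 3.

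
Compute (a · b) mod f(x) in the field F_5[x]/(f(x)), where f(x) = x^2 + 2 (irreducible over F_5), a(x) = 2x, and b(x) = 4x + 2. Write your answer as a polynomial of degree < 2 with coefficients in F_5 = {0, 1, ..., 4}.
a · b ≡ 4x + 4 (mod f(x))

Multiply in F_5[x]: a(x)·b(x) = (2x)·(4x + 2) = 3x^2 + 4x. This has degree ≥ 2, so divide by f(x) over F_5: 3x^2 + 4x = (3)·(x^2 + 2) + (4x + 4). Hence a·b ≡ 4x + 4 (mod f). (F_5[x]/(f) is a field with 5^2 = 25 elements since f is irreducible of degree 2.)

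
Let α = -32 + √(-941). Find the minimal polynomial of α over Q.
m_α(x) = x^2 + 64x + 1965

From α + 32 = √(-941), squaring gives (α + 32)^2 = -941, i.e. α^2 + 64α + 1024 = -941, so α^2 + 64α + 1965 = 0. The discriminant of x^2 + 64x + 1965 is (64)^2 - 4·(1965) = 4096 - 7860 = -3764, and 4·(-941) is not a perfect square in Q since -941 is squarefree and ≠ 1. Hence x^2 + 64x + 1965 is irreducible over Q and is the minimal polynomial of α.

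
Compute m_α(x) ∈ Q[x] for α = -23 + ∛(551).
m_α(x) = x^3 + 69x^2 + 1587x + 11616

Set β = α + 23 = ∛(551), so β^3 = 551. Then (α + 23)^3 - 551 = 0, i.e. α is a root of g(x) = (x + 23)^3 - 551 = x^3 + 69x^2 + 1587x + 11616. Since g(x) = h(x + 23) where h(x) = x^3 - 551, and h is irreducible over Q (because 551 is not a perfect cube, so h has no rational root, and a monic cubic with no rational root is irreducible), g is also irreducible (irreducibility is preserved under the substitution x → x + 23). Hence m_α(x) = x^3 + 69x^2 + 1587x + 11616.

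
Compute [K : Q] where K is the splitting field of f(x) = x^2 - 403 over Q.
[K : Q] = 2

f(x) = x^2 - 403 factors as (x - √403)(x + √403). The splitting field is K = Q(√403). Since 403 is squarefree and > 1, it is not a perfect square, so x^2 - 403 is irreducible over Q and [Q(√403) : Q] = 2. Hence [K : Q] = 2.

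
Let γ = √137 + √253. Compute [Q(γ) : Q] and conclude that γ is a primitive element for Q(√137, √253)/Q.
[Q(γ) : Q] = 4 (equivalently, Q(γ) = Q(√137, √253))

Obviously Q(γ) ⊆ Q(√137, √253), and [Q(√137, √253):Q] = 4 (since 137, 253 are distinct squarefree integers > 1 with 34661 not a perfect square). To show equality we compute the minimal polynomial of γ. From γ = √137 + √253: γ^2 = 137 + 2√(34661) + 253 = 390 + 2√(34661), so γ^2 - 390 = 2√(34661); squaring, (γ^2 - 390)^2 = 4·34661, i.e. γ^4 - 780γ^2 + 152100 - 138644 = 0, i.e. γ^4 - 780γ^2 + 13456 = 0. So γ is a root of x^4 - 780x^2 + 13456. This polynomial is irreducible over Q: it has no rational root (each ±√137 ± √253 is irrational), and any factorization into two quadratics over Q would force √(34661) ∈ Q (pairing opposite roots) or √137, √253 ∈ Q (other pairings), all impossible. Hence [Q(γ):Q] = 4 = [Q(√137, √253):Q], so Q(γ) = Q(√137, √253).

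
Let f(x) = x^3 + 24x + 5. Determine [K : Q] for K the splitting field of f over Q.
[K : Q] = 6

By the rational root test, any rational root of the monic integer polynomial f(x) = x^3 + 24x + 5 must be an integer dividing the constant term 5, i.e. one of ±{1, 5}. Evaluating: f(1) = 30, f(-1) = -20, f(5) = 250, f(-5) = -240; none is 0, so f has no rational root and is therefore irreducible over Q (a cubic with no linear factor over a field is irreducible). For an irreducible cubic, the Galois group is A_3 or S_3 according as the discriminant disc(f) = -4a^3 - 27b^2 = -4·(24)^3 - 27·(5)^2 = -55971 is or is not a square in Q. Here disc(f) = -55971 is not a perfect square in Q, so the Galois group of f over Q is not contained in A_3 and must be all of S_3. The splitting field has degree |S_3| = 6 over Q, so [K : Q] = 6.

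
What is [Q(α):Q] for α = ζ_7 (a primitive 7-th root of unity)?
[Q(α):Q] = 6

The minimal polynomial of ζ_7 over Q is the 7-th cyclotomic polynomial Φ_7(x), which is irreducible over Q and has degree φ(7) = 6. Hence [Q(α):Q] = φ(7) = 6.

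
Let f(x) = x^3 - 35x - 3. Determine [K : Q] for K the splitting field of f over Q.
[K : Q] = 6

By the rational root test, any rational root of the monic integer polynomial f(x) = x^3 - 35x - 3 must be an integer dividing the constant term -3, i.e. one of ±{1, 3}. Evaluating: f(1) = -37, f(-1) = 31, f(3) = -81, f(-3) = 75; none is 0, so f has no rational root and is therefore irreducible over Q (a cubic with no linear factor over a field is irreducible). For an irreducible cubic, the Galois group is A_3 or S_3 according as the discriminant disc(f) = -4a^3 - 27b^2 = -4·(-35)^3 - 27·(-3)^2 = 171257 is or is not a square in Q. Here disc(f) = 171257 is not a perfect square in Q, so the Galois group of f over Q is not contained in A_3 and must be all of S_3. The splitting field has degree |S_3| = 6 over Q, so [K : Q] = 6.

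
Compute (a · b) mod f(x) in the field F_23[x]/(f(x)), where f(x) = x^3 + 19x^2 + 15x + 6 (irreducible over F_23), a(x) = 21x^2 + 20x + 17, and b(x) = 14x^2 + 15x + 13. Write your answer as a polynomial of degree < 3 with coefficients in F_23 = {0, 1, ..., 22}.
a · b ≡ 12x^2 + 16x + 14 (mod f(x))

Multiply in F_23[x]: a(x)·b(x) = (21x^2 + 20x + 17)·(14x^2 + 15x + 13) = 18x^4 + 20x^3 + 6x^2 + 9x + 14. This has degree ≥ 3, so divide by f(x) over F_23: 18x^4 + 20x^3 + 6x^2 + 9x + 14 = (18x)·(x^3 + 19x^2 + 15x + 6) + (12x^2 + 16x + 14). Hence a·b ≡ 12x^2 + 16x + 14 (mod f). (F_23[x]/(f) is a field with 23^3 = 12167 elements since f is irreducible of degree 3.)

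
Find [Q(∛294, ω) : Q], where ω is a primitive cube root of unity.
[Q(∛294, ω) : Q] = 6

[Q(∛294):Q] = 3 (min poly x^3 - 294, irreducible since 294 is not a perfect cube). [Q(ω):Q] = 2 (min poly x^2 + x + 1). Since Q(∛294) ⊂ R and ω ∉ R, we have ω ∉ Q(∛294), so x^2 + x + 1 remains irreducible over Q(∛294) and [Q(∛294, ω) : Q(∛294)] = 2. By the tower law, [Q(∛294, ω) : Q] = 3 · 2 = 6. (In fact Q(∛294, ω) is the splitting field of x^3 - 294 over Q.)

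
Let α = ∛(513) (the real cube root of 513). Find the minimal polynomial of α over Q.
m_α(x) = x^3 - 513

α satisfies α^3 = 513, so x^3 - 513 annihilates α. By the rational root test, a rational root p/q (in lowest terms) of x^3 - 513 would satisfy p^3 = 513 q^3, forcing q = 1 and p^3 = 513; but 513 is not a perfect cube, contradiction. A monic cubic over Q with no rational root is irreducible (any nontrivial factorization would include a linear factor). Hence x^3 - 513 is the minimal polynomial of α, and in particular [Q(α):Q] = 3.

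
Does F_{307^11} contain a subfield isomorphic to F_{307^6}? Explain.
No: F_{307^6} is not a subfield of F_{307^11}

F_{p^m} embeds in F_{p^n} iff m | n. Here 6 ∤ 11 (since 11 = 1·6 + 5 with remainder 5 ≠ 0), so F_{307^6} is not a subfield of F_{307^11}. Equivalently: if it were, the tower law would give 6 = [F_{307^6}:F_307] dividing [F_{307^11}:F_307] = 11, contradiction.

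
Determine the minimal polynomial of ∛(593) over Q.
m_α(x) = x^3 - 593

α satisfies α^3 = 593, so x^3 - 593 annihilates α. By the rational root test, a rational root p/q (in lowest terms) of x^3 - 593 would satisfy p^3 = 593 q^3, forcing q = 1 and p^3 = 593; but 593 is not a perfect cube, contradiction. A monic cubic over Q with no rational root is irreducible (any nontrivial factorization would include a linear factor). Hence x^3 - 593 is the minimal polynomial of α, and in particular [Q(α):Q] = 3.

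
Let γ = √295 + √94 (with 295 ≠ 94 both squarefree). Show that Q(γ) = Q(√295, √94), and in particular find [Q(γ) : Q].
[Q(γ) : Q] = 4 (equivalently, Q(γ) = Q(√295, √94))

Obviously Q(γ) ⊆ Q(√295, √94), and [Q(√295, √94):Q] = 4 (since 295, 94 are distinct squarefree integers > 1 with 27730 not a perfect square). To show equality we compute the minimal polynomial of γ. From γ = √295 + √94: γ^2 = 295 + 2√(27730) + 94 = 389 + 2√(27730), so γ^2 - 389 = 2√(27730); squaring, (γ^2 - 389)^2 = 4·27730, i.e. γ^4 - 778γ^2 + 151321 - 110920 = 0, i.e. γ^4 - 778γ^2 + 40401 = 0. So γ is a root of x^4 - 778x^2 + 40401. This polynomial is irreducible over Q: it has no rational root (each ±√295 ± √94 is irrational), and any factorization into two quadratics over Q would force √(27730) ∈ Q (pairing opposite roots) or √295, √94 ∈ Q (other pairings), all impossible. Hence [Q(γ):Q] = 4 = [Q(√295, √94):Q], so Q(γ) = Q(√295, √94).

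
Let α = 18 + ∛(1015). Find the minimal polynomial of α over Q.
m_α(x) = x^3 - 54x^2 + 972x - 6847

Set β = α - 18 = ∛(1015), so β^3 = 1015. Then (α - 18)^3 - 1015 = 0, i.e. α is a root of g(x) = (x - 18)^3 - 1015 = x^3 - 54x^2 + 972x - 6847. Since g(x) = h(x - 18) where h(x) = x^3 - 1015, and h is irreducible over Q (because 1015 is not a perfect cube, so h has no rational root, and a monic cubic with no rational root is irreducible), g is also irreducible (irreducibility is preserved under the substitution x → x - 18). Hence m_α(x) = x^3 - 54x^2 + 972x - 6847.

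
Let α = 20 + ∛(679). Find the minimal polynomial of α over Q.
m_α(x) = x^3 - 60x^2 + 1200x - 8679

Set β = α - 20 = ∛(679), so β^3 = 679. Then (α - 20)^3 - 679 = 0, i.e. α is a root of g(x) = (x - 20)^3 - 679 = x^3 - 60x^2 + 1200x - 8679. Since g(x) = h(x - 20) where h(x) = x^3 - 679, and h is irreducible over Q (because 679 is not a perfect cube, so h has no rational root, and a monic cubic with no rational root is irreducible), g is also irreducible (irreducibility is preserved under the substitution x → x - 20). Hence m_α(x) = x^3 - 60x^2 + 1200x - 8679.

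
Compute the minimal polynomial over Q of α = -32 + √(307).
m_α(x) = x^2 + 64x + 717

From α + 32 = √(307), squaring gives (α + 32)^2 = 307, i.e. α^2 + 64α + 1024 = 307, so α^2 + 64α + 717 = 0. The discriminant of x^2 + 64x + 717 is (64)^2 - 4·(717) = 4096 - 2868 = 1228, and 4·(307) is not a perfect square in Q since 307 is squarefree and ≠ 1. Hence x^2 + 64x + 717 is irreducible over Q and is the minimal polynomial of α.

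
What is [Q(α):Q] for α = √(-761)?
[Q(α):Q] = 2

[Q(α):Q] equals the degree of the minimal polynomial of α. Here α^2 = -761 and x^2 + 761 is irreducible (d = -761 is squarefree, ≠ 1, hence not a square), so deg(m_α) = 2. Thus [Q(α):Q] = 2.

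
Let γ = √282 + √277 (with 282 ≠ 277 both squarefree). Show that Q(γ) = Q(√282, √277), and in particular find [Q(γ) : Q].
[Q(γ) : Q] = 4 (equivalently, Q(γ) = Q(√282, √277))

Obviously Q(γ) ⊆ Q(√282, √277), and [Q(√282, √277):Q] = 4 (since 282, 277 are distinct squarefree integers > 1 with 78114 not a perfect square). To show equality we compute the minimal polynomial of γ. From γ = √282 + √277: γ^2 = 282 + 2√(78114) + 277 = 559 + 2√(78114), so γ^2 - 559 = 2√(78114); squaring, (γ^2 - 559)^2 = 4·78114, i.e. γ^4 - 1118γ^2 + 312481 - 312456 = 0, i.e. γ^4 - 1118γ^2 + 25 = 0. So γ is a root of x^4 - 1118x^2 + 25. This polynomial is irreducible over Q: it has no rational root (each ±√282 ± √277 is irrational), and any factorization into two quadratics over Q would force √(78114) ∈ Q (pairing opposite roots) or √282, √277 ∈ Q (other pairings), all impossible. Hence [Q(γ):Q] = 4 = [Q(√282, √277):Q], so Q(γ) = Q(√282, √277).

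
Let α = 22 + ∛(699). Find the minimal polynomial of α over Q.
m_α(x) = x^3 - 66x^2 + 1452x - 11347

Set β = α - 22 = ∛(699), so β^3 = 699. Then (α - 22)^3 - 699 = 0, i.e. α is a root of g(x) = (x - 22)^3 - 699 = x^3 - 66x^2 + 1452x - 11347. Since g(x) = h(x - 22) where h(x) = x^3 - 699, and h is irreducible over Q (because 699 is not a perfect cube, so h has no rational root, and a monic cubic with no rational root is irreducible), g is also irreducible (irreducibility is preserved under the substitution x → x - 22). Hence m_α(x) = x^3 - 66x^2 + 1452x - 11347.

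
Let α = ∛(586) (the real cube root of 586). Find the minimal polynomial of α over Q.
m_α(x) = x^3 - 586

α satisfies α^3 = 586, so x^3 - 586 annihilates α. By the rational root test, a rational root p/q (in lowest terms) of x^3 - 586 would satisfy p^3 = 586 q^3, forcing q = 1 and p^3 = 586; but 586 is not a perfect cube, contradiction. A monic cubic over Q with no rational root is irreducible (any nontrivial factorization would include a linear factor). Hence x^3 - 586 is the minimal polynomial of α, and in particular [Q(α):Q] = 3.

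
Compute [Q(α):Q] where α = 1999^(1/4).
[Q(α):Q] = 4

α is a root of x^4 - 1999. By Eisenstein's criterion at the prime p = 1999 (which divides the constant term 1999 but p^2 = 3996001 does not, since 1999 is squarefree), x^4 - 1999 is irreducible over Q. Hence [Q(α):Q] = 4.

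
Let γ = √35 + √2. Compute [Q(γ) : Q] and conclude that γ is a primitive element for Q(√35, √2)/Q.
[Q(γ) : Q] = 4 (equivalently, Q(γ) = Q(√35, √2))

Obviously Q(γ) ⊆ Q(√35, √2), and [Q(√35, √2):Q] = 4 (since 35, 2 are distinct squarefree integers > 1 with 70 not a perfect square). To show equality we compute the minimal polynomial of γ. From γ = √35 + √2: γ^2 = 35 + 2√(70) + 2 = 37 + 2√(70), so γ^2 - 37 = 2√(70); squaring, (γ^2 - 37)^2 = 4·70, i.e. γ^4 - 74γ^2 + 1369 - 280 = 0, i.e. γ^4 - 74γ^2 + 1089 = 0. So γ is a root of x^4 - 74x^2 + 1089. This polynomial is irreducible over Q: it has no rational root (each ±√35 ± √2 is irrational), and any factorization into two quadratics over Q would force √(70) ∈ Q (pairing opposite roots) or √35, √2 ∈ Q (other pairings), all impossible. Hence [Q(γ):Q] = 4 = [Q(√35, √2):Q], so Q(γ) = Q(√35, √2).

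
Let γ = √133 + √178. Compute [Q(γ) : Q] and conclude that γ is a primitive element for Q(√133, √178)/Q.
[Q(γ) : Q] = 4 (equivalently, Q(γ) = Q(√133, √178))

Obviously Q(γ) ⊆ Q(√133, √178), and [Q(√133, √178):Q] = 4 (since 133, 178 are distinct squarefree integers > 1 with 23674 not a perfect square). To show equality we compute the minimal polynomial of γ. From γ = √133 + √178: γ^2 = 133 + 2√(23674) + 178 = 311 + 2√(23674), so γ^2 - 311 = 2√(23674); squaring, (γ^2 - 311)^2 = 4·23674, i.e. γ^4 - 622γ^2 + 96721 - 94696 = 0, i.e. γ^4 - 622γ^2 + 2025 = 0. So γ is a root of x^4 - 622x^2 + 2025. This polynomial is irreducible over Q: it has no rational root (each ±√133 ± √178 is irrational), and any factorization into two quadratics over Q would force √(23674) ∈ Q (pairing opposite roots) or √133, √178 ∈ Q (other pairings), all impossible. Hence [Q(γ):Q] = 4 = [Q(√133, √178):Q], so Q(γ) = Q(√133, √178).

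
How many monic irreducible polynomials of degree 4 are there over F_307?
There are 2220694938 monic irreducible polynomials of degree 4 over F_307

Each element of F_{307^4} that lies in no proper subfield is a root of exactly one monic irreducible of degree 4 over F_307, and each such polynomial has 4 distinct roots in F_{307^4}. By Möbius inversion the count is N_307(4) = (1/4) Σ_{d|4} μ(4/d) · 307^d = (1/4)(μ(4)·307^1 + μ(2)·307^2 + μ(1)·307^4) = 8882779752/4 = 2220694938.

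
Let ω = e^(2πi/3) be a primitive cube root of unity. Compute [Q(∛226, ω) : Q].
[Q(∛226, ω) : Q] = 6

[Q(∛226):Q] = 3 (min poly x^3 - 226, irreducible since 226 is not a perfect cube). [Q(ω):Q] = 2 (min poly x^2 + x + 1). Since Q(∛226) ⊂ R and ω ∉ R, we have ω ∉ Q(∛226), so x^2 + x + 1 remains irreducible over Q(∛226) and [Q(∛226, ω) : Q(∛226)] = 2. By the tower law, [Q(∛226, ω) : Q] = 3 · 2 = 6. (In fact Q(∛226, ω) is the splitting field of x^3 - 226 over Q.)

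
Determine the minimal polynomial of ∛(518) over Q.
m_α(x) = x^3 - 518

α satisfies α^3 = 518, so x^3 - 518 annihilates α. By the rational root test, a rational root p/q (in lowest terms) of x^3 - 518 would satisfy p^3 = 518 q^3, forcing q = 1 and p^3 = 518; but 518 is not a perfect cube, contradiction. A monic cubic over Q with no rational root is irreducible (any nontrivial factorization would include a linear factor). Hence x^3 - 518 is the minimal polynomial of α, and in particular [Q(α):Q] = 3.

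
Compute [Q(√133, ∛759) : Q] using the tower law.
[Q(√133, ∛759) : Q] = 6

Let L = Q(√133, ∛759). Since Q(√133) ⊂ L and [Q(√133):Q] = 2, the tower law gives 2 | [L:Q]. Likewise Q(∛759) ⊂ L with [Q(∛759):Q] = 3 (because 759 is not a perfect cube), so 3 | [L:Q]. As gcd(2,3) = 1, [L:Q] is divisible by 6. Conversely L is generated over Q by √133 and ∛759, so [L:Q] ≤ 2·3 = 6. Therefore [Q(√133, ∛759) : Q] = 6.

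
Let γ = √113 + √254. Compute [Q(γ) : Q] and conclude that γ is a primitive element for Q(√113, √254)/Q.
[Q(γ) : Q] = 4 (equivalently, Q(γ) = Q(√113, √254))

Obviously Q(γ) ⊆ Q(√113, √254), and [Q(√113, √254):Q] = 4 (since 113, 254 are distinct squarefree integers > 1 with 28702 not a perfect square). To show equality we compute the minimal polynomial of γ. From γ = √113 + √254: γ^2 = 113 + 2√(28702) + 254 = 367 + 2√(28702), so γ^2 - 367 = 2√(28702); squaring, (γ^2 - 367)^2 = 4·28702, i.e. γ^4 - 734γ^2 + 134689 - 114808 = 0, i.e. γ^4 - 734γ^2 + 19881 = 0. So γ is a root of x^4 - 734x^2 + 19881. This polynomial is irreducible over Q: it has no rational root (each ±√113 ± √254 is irrational), and any factorization into two quadratics over Q would force √(28702) ∈ Q (pairing opposite roots) or √113, √254 ∈ Q (other pairings), all impossible. Hence [Q(γ):Q] = 4 = [Q(√113, √254):Q], so Q(γ) = Q(√113, √254).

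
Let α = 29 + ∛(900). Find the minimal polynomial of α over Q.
m_α(x) = x^3 - 87x^2 + 2523x - 25289

Set β = α - 29 = ∛(900), so β^3 = 900. Then (α - 29)^3 - 900 = 0, i.e. α is a root of g(x) = (x - 29)^3 - 900 = x^3 - 87x^2 + 2523x - 25289. Since g(x) = h(x - 29) where h(x) = x^3 - 900, and h is irreducible over Q (because 900 is not a perfect cube, so h has no rational root, and a monic cubic with no rational root is irreducible), g is also irreducible (irreducibility is preserved under the substitution x → x - 29). Hence m_α(x) = x^3 - 87x^2 + 2523x - 25289.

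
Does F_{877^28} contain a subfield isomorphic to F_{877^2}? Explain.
Yes: F_{877^2} is a subfield of F_{877^28}

F_{p^m} embeds in F_{p^n} iff m | n (since F_{p^n} is the splitting field of x^(p^n) - x, and F_{p^m} ⊂ F_{p^n} forces p^n to be a power of p^m, i.e. m | n; conversely if m | n then every root of x^(p^m) - x is a root of x^(p^n) - x). Here 2 | 28 (since 28 = 14·2), so F_{877^2} is a subfield of F_{877^28}, and [F_{877^28} : F_{877^2}] = 28/2 = 14.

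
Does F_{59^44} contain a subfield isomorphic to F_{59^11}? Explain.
Yes: F_{59^11} is a subfield of F_{59^44}

F_{p^m} embeds in F_{p^n} iff m | n (since F_{p^n} is the splitting field of x^(p^n) - x, and F_{p^m} ⊂ F_{p^n} forces p^n to be a power of p^m, i.e. m | n; conversely if m | n then every root of x^(p^m) - x is a root of x^(p^n) - x). Here 11 | 44 (since 44 = 4·11), so F_{59^11} is a subfield of F_{59^44}, and [F_{59^44} : F_{59^11}] = 44/11 = 4.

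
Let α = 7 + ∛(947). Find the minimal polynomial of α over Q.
m_α(x) = x^3 - 21x^2 + 147x - 1290

Set β = α - 7 = ∛(947), so β^3 = 947. Then (α - 7)^3 - 947 = 0, i.e. α is a root of g(x) = (x - 7)^3 - 947 = x^3 - 21x^2 + 147x - 1290. Since g(x) = h(x - 7) where h(x) = x^3 - 947, and h is irreducible over Q (because 947 is not a perfect cube, so h has no rational root, and a monic cubic with no rational root is irreducible), g is also irreducible (irreducibility is preserved under the substitution x → x - 7). Hence m_α(x) = x^3 - 21x^2 + 147x - 1290.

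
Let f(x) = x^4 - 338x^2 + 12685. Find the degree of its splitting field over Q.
[K : Q] = 4

Solving the quadratic in x^2: x^2 = (338 ± √(338^2 - 4·12685))/2 = (338 ± √63504)/2 = (338 ± 252)/2, giving x^2 = 295 or x^2 = 43. So f(x) = (x^2 - 295)(x^2 - 43) and the roots of f are ±√295, ±√43. Hence the splitting field is K = Q(√295, √43). Since 295 and 43 are distinct squarefree integers > 1, their product 12685 is not a perfect square, so √43 ∉ Q(√295). By the tower law [K:Q] = [Q(√295,√43):Q(√295)] · [Q(√295):Q] = 2 · 2 = 4.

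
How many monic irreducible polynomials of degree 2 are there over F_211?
There are 22155 monic irreducible polynomials of degree 2 over F_211

Each element of F_{211^2} that lies in no proper subfield is a root of exactly one monic irreducible of degree 2 over F_211, and each such polynomial has 2 distinct roots in F_{211^2}. By Möbius inversion the count is N_211(2) = (1/2) Σ_{d|2} μ(2/d) · 211^d = (1/2)(μ(2)·211^1 + μ(1)·211^2) = 44310/2 = 22155.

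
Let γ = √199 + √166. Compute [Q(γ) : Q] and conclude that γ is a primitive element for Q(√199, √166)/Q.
[Q(γ) : Q] = 4 (equivalently, Q(γ) = Q(√199, √166))

Obviously Q(γ) ⊆ Q(√199, √166), and [Q(√199, √166):Q] = 4 (since 199, 166 are distinct squarefree integers > 1 with 33034 not a perfect square). To show equality we compute the minimal polynomial of γ. From γ = √199 + √166: γ^2 = 199 + 2√(33034) + 166 = 365 + 2√(33034), so γ^2 - 365 = 2√(33034); squaring, (γ^2 - 365)^2 = 4·33034, i.e. γ^4 - 730γ^2 + 133225 - 132136 = 0, i.e. γ^4 - 730γ^2 + 1089 = 0. So γ is a root of x^4 - 730x^2 + 1089. This polynomial is irreducible over Q: it has no rational root (each ±√199 ± √166 is irrational), and any factorization into two quadratics over Q would force √(33034) ∈ Q (pairing opposite roots) or √199, √166 ∈ Q (other pairings), all impossible. Hence [Q(γ):Q] = 4 = [Q(√199, √166):Q], so Q(γ) = Q(√199, √166).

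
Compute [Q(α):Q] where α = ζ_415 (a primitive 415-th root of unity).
[Q(α):Q] = 328

The minimal polynomial of ζ_415 over Q is the 415-th cyclotomic polynomial Φ_415(x), which is irreducible over Q and has degree φ(415) = 328. Hence [Q(α):Q] = φ(415) = 328.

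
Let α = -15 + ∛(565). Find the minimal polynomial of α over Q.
m_α(x) = x^3 + 45x^2 + 675x + 2810

Set β = α + 15 = ∛(565), so β^3 = 565. Then (α + 15)^3 - 565 = 0, i.e. α is a root of g(x) = (x + 15)^3 - 565 = x^3 + 45x^2 + 675x + 2810. Since g(x) = h(x + 15) where h(x) = x^3 - 565, and h is irreducible over Q (because 565 is not a perfect cube, so h has no rational root, and a monic cubic with no rational root is irreducible), g is also irreducible (irreducibility is preserved under the substitution x → x + 15). Hence m_α(x) = x^3 + 45x^2 + 675x + 2810.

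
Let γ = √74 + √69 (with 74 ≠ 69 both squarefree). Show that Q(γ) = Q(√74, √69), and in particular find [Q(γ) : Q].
[Q(γ) : Q] = 4 (equivalently, Q(γ) = Q(√74, √69))

Obviously Q(γ) ⊆ Q(√74, √69), and [Q(√74, √69):Q] = 4 (since 74, 69 are distinct squarefree integers > 1 with 5106 not a perfect square). To show equality we compute the minimal polynomial of γ. From γ = √74 + √69: γ^2 = 74 + 2√(5106) + 69 = 143 + 2√(5106), so γ^2 - 143 = 2√(5106); squaring, (γ^2 - 143)^2 = 4·5106, i.e. γ^4 - 286γ^2 + 20449 - 20424 = 0, i.e. γ^4 - 286γ^2 + 25 = 0. So γ is a root of x^4 - 286x^2 + 25. This polynomial is irreducible over Q: it has no rational root (each ±√74 ± √69 is irrational), and any factorization into two quadratics over Q would force √(5106) ∈ Q (pairing opposite roots) or √74, √69 ∈ Q (other pairings), all impossible. Hence [Q(γ):Q] = 4 = [Q(√74, √69):Q], so Q(γ) = Q(√74, √69).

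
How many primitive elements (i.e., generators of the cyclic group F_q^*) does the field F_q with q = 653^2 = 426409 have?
There are φ(426408) = 139968 primitive elements

F_q^* is cyclic of order q - 1 = 426408. A cyclic group of order m has exactly φ(m) generators. Here m = 426408 = 2^3 · 3 · 109 · 163, so the number of primitive elements is φ(426408) = 139968.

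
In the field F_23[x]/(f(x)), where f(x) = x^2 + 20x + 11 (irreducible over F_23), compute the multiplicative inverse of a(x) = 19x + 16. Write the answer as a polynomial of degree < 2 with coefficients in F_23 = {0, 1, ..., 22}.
a(x)^(-1) ≡ 5x + 5 (mod f(x))

Since f is irreducible over F_23, F_23[x]/(f) is a field and a(x) ≠ 0 has an inverse. Apply the extended Euclidean algorithm to f(x) and a(x) in F_23[x]: f(x) = (17x + 17)·a(x) + (15). The last nonzero remainder is the constant 15 = gcd(f, a) in F_23. Back-substituting through the division chain expresses 15 = s(x)·a(x) + t(x)·f(x) with s(x) ≡ 6x + 6 (mod f), so (6x + 6)·a(x) ≡ 15 (mod f). Multiplying by 15^(-1) ≡ 20 in F_23 gives a(x)^(-1) ≡ 20·(6x + 6) ≡ 5x + 5 (mod f). Check: (19x + 16)·(5x + 5) = 3x^2 + 14x + 11 ≡ 1 (mod x^2 + 20x + 11).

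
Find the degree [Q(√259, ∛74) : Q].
[Q(√259, ∛74) : Q] = 6

Let L = Q(√259, ∛74). Since Q(√259) ⊂ L and [Q(√259):Q] = 2, the tower law gives 2 | [L:Q]. Likewise Q(∛74) ⊂ L with [Q(∛74):Q] = 3 (because 74 is not a perfect cube), so 3 | [L:Q]. As gcd(2,3) = 1, [L:Q] is divisible by 6. Conversely L is generated over Q by √259 and ∛74, so [L:Q] ≤ 2·3 = 6. Therefore [Q(√259, ∛74) : Q] = 6.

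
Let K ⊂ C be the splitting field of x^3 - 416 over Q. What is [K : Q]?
[K : Q] = 6

The roots of x^3 - 416 are ∛416, ω∛416, ω^2∛416 where ω = e^(2πi/3) is a primitive cube root of unity, so K = Q(∛416, ω). Now [Q(∛416):Q] = 3 (since 416 is not a perfect cube, x^3 - 416 is irreducible) and [Q(ω):Q] = 2. Both 2 and 3 divide [K:Q], and [K:Q] ≤ 3·2 = 6, so [K:Q] = 6. (Equivalently: Q(∛416) ⊂ R but ω ∉ R, so [K : Q(∛416)] = 2.)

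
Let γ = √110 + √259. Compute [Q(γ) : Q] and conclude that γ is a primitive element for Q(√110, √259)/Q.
[Q(γ) : Q] = 4 (equivalently, Q(γ) = Q(√110, √259))

Obviously Q(γ) ⊆ Q(√110, √259), and [Q(√110, √259):Q] = 4 (since 110, 259 are distinct squarefree integers > 1 with 28490 not a perfect square). To show equality we compute the minimal polynomial of γ. From γ = √110 + √259: γ^2 = 110 + 2√(28490) + 259 = 369 + 2√(28490), so γ^2 - 369 = 2√(28490); squaring, (γ^2 - 369)^2 = 4·28490, i.e. γ^4 - 738γ^2 + 136161 - 113960 = 0, i.e. γ^4 - 738γ^2 + 22201 = 0. So γ is a root of x^4 - 738x^2 + 22201. This polynomial is irreducible over Q: it has no rational root (each ±√110 ± √259 is irrational), and any factorization into two quadratics over Q would force √(28490) ∈ Q (pairing opposite roots) or √110, √259 ∈ Q (other pairings), all impossible. Hence [Q(γ):Q] = 4 = [Q(√110, √259):Q], so Q(γ) = Q(√110, √259).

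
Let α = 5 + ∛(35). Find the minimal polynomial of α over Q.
m_α(x) = x^3 - 15x^2 + 75x - 160

Set β = α - 5 = ∛(35), so β^3 = 35. Then (α - 5)^3 - 35 = 0, i.e. α is a root of g(x) = (x - 5)^3 - 35 = x^3 - 15x^2 + 75x - 160. Since g(x) = h(x - 5) where h(x) = x^3 - 35, and h is irreducible over Q (because 35 is not a perfect cube, so h has no rational root, and a monic cubic with no rational root is irreducible), g is also irreducible (irreducibility is preserved under the substitution x → x - 5). Hence m_α(x) = x^3 - 15x^2 + 75x - 160.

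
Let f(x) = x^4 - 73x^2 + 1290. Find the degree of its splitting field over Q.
[K : Q] = 4

Solving the quadratic in x^2: x^2 = (73 ± √(73^2 - 4·1290))/2 = (73 ± √169)/2 = (73 ± 13)/2, giving x^2 = 30 or x^2 = 43. So f(x) = (x^2 - 30)(x^2 - 43) and the roots of f are ±√30, ±√43. Hence the splitting field is K = Q(√30, √43). Since 30 and 43 are distinct squarefree integers > 1, their product 1290 is not a perfect square, so √43 ∉ Q(√30). By the tower law [K:Q] = [Q(√30,√43):Q(√30)] · [Q(√30):Q] = 2 · 2 = 4.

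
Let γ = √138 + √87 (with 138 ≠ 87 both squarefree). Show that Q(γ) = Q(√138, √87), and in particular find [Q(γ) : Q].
[Q(γ) : Q] = 4 (equivalently, Q(γ) = Q(√138, √87))

Obviously Q(γ) ⊆ Q(√138, √87), and [Q(√138, √87):Q] = 4 (since 138, 87 are distinct squarefree integers > 1 with 12006 not a perfect square). To show equality we compute the minimal polynomial of γ. From γ = √138 + √87: γ^2 = 138 + 2√(12006) + 87 = 225 + 2√(12006), so γ^2 - 225 = 2√(12006); squaring, (γ^2 - 225)^2 = 4·12006, i.e. γ^4 - 450γ^2 + 50625 - 48024 = 0, i.e. γ^4 - 450γ^2 + 2601 = 0. So γ is a root of x^4 - 450x^2 + 2601. This polynomial is irreducible over Q: it has no rational root (each ±√138 ± √87 is irrational), and any factorization into two quadratics over Q would force √(12006) ∈ Q (pairing opposite roots) or √138, √87 ∈ Q (other pairings), all impossible. Hence [Q(γ):Q] = 4 = [Q(√138, √87):Q], so Q(γ) = Q(√138, √87).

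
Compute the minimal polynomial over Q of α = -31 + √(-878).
m_α(x) = x^2 + 62x + 1839

From α + 31 = √(-878), squaring gives (α + 31)^2 = -878, i.e. α^2 + 62α + 961 = -878, so α^2 + 62α + 1839 = 0. The discriminant of x^2 + 62x + 1839 is (62)^2 - 4·(1839) = 3844 - 7356 = -3512, and 4·(-878) is not a perfect square in Q since -878 is squarefree and ≠ 1. Hence x^2 + 62x + 1839 is irreducible over Q and is the minimal polynomial of α.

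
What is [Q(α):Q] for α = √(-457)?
[Q(α):Q] = 2

[Q(α):Q] equals the degree of the minimal polynomial of α. Here α^2 = -457 and x^2 + 457 is irreducible (d = -457 is squarefree, ≠ 1, hence not a square), so deg(m_α) = 2. Thus [Q(α):Q] = 2.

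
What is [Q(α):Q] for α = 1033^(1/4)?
[Q(α):Q] = 4

α is a root of x^4 - 1033. By Eisenstein's criterion at the prime p = 1033 (which divides the constant term 1033 but p^2 = 1067089 does not, since 1033 is squarefree), x^4 - 1033 is irreducible over Q. Hence [Q(α):Q] = 4.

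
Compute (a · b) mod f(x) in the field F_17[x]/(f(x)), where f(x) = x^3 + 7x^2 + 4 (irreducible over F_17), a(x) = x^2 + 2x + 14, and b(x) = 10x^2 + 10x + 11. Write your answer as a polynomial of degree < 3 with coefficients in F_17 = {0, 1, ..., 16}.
a · b ≡ 9x^2 + 3x + 8 (mod f(x))

Multiply in F_17[x]: a(x)·b(x) = (x^2 + 2x + 14)·(10x^2 + 10x + 11) = 10x^4 + 13x^3 + x^2 + 9x + 1. This has degree ≥ 3, so divide by f(x) over F_17: 10x^4 + 13x^3 + x^2 + 9x + 1 = (10x + 11)·(x^3 + 7x^2 + 4) + (9x^2 + 3x + 8). Hence a·b ≡ 9x^2 + 3x + 8 (mod f). (F_17[x]/(f) is a field with 17^3 = 4913 elements since f is irreducible of degree 3.)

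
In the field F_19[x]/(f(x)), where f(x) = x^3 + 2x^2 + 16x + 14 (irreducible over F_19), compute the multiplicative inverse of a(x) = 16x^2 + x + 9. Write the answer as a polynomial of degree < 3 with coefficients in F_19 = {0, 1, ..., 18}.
a(x)^(-1) ≡ 15x^2 + 5x + 5 (mod f(x))

Since f is irreducible over F_19, F_19[x]/(f) is a field and a(x) ≠ 0 has an inverse. Apply the extended Euclidean algorithm to f(x) and a(x) in F_19[x]: f(x) = (6x + 14)·a(x) + (5x + 2);  a(x) = (7x + 5)·(5x + 2) + (18). The last nonzero remainder is the constant 18 = gcd(f, a) in F_19. Back-substituting through the division chain expresses 18 = s(x)·a(x) + t(x)·f(x) with s(x) ≡ 4x^2 + 14x + 14 (mod f), so (4x^2 + 14x + 14)·a(x) ≡ 18 (mod f). Multiplying by 18^(-1) ≡ 18 in F_19 gives a(x)^(-1) ≡ 18·(4x^2 + 14x + 14) ≡ 15x^2 + 5x + 5 (mod f). Check: (16x^2 + x + 9)·(15x^2 + 5x + 5) = 12x^4 + 11x^2 + 12x + 7 ≡ 1 (mod x^3 + 2x^2 + 16x + 14).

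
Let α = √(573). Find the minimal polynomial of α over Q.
m_α(x) = x^2 - 573

α satisfies α^2 - 573 = 0, so x^2 - 573 annihilates α. Since d = 573 is squarefree and ≠ 1, it is not a perfect square in Q, so x^2 - 573 has no rational root and is therefore irreducible over Q (a degree-2 polynomial over a field is irreducible iff it has no root). Hence m_α(x) = x^2 - 573.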